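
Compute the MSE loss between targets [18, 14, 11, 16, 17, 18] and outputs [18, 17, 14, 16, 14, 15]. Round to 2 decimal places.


Differences: [0, -3, -3, 0, 3, 3]
Squared errors: [0, 9, 9, 0, 9, 9]
Sum of squared errors = 36
MSE = 36 / 6 = 6.00

6.00


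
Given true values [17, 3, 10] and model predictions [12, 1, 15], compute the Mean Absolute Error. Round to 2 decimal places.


Absolute errors: [5, 2, 5]
Sum of absolute errors = 12
MAE = 12 / 3 = 4.00

4.00


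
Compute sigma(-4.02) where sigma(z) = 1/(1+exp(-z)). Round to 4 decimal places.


sigmoid(z) = 1 / (1 + exp(-z))
exp(-(-4.02)) = exp(4.02) = 55.7011
1 + 55.7011 = 56.7011
1 / 56.7011 = 0.0176

0.0176


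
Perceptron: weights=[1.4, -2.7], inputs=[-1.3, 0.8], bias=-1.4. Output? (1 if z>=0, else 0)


z = w . x + b
= 1.4*-1.3 + -2.7*0.8 + -1.4
= -1.82 + -2.16 + -1.4
= -3.98 + -1.4
= -5.38
Since z = -5.38 < 0, output = 0

0


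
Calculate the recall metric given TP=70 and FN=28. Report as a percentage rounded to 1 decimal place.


Recall = TP / (TP + FN) * 100
= 70 / (70 + 28)
= 70 / 98
= 0.7143
= 71.4%

71.4


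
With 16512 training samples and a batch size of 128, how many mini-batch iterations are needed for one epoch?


Iterations per epoch = dataset_size / batch_size
= 16512 / 128
= 129

129


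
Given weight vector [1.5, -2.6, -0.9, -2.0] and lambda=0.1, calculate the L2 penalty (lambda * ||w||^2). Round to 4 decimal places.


Squaring each weight:
1.5^2 = 2.25
(-2.6)^2 = 6.76
(-0.9)^2 = 0.81
(-2.0)^2 = 4.0
Sum of squares = 13.82
Penalty = 0.1 * 13.82 = 1.3820

1.3820


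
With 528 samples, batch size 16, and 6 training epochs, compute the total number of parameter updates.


Iterations per epoch = 528 / 16 = 33
Total updates = iterations_per_epoch * epochs
= 33 * 6
= 198

198


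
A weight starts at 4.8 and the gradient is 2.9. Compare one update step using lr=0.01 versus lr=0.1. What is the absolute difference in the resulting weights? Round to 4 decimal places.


With lr=0.01: w_new = 4.8 - 0.01 * 2.9 = 4.771
With lr=0.1: w_new = 4.8 - 0.1 * 2.9 = 4.51
Absolute difference = |4.771 - 4.51|
= 0.2610

0.2610


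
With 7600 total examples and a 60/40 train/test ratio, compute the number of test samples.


Train samples = 7600 * 60% = 4560
Test samples = 7600 - 4560
= 3040

3040


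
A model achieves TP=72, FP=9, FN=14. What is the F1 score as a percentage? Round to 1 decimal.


Precision = TP / (TP + FP) = 72 / 81 = 0.8889
Recall = TP / (TP + FN) = 72 / 86 = 0.8372
F1 = 2 * P * R / (P + R)
= 2 * 0.8889 * 0.8372 / (0.8889 + 0.8372)
= 1.4884 / 1.7261
= 0.8623
As percentage: 86.2%

86.2


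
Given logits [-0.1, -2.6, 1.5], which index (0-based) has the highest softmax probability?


Softmax is a monotonic transformation, so it preserves the argmax.
We need to find the index of the maximum logit.
Index 0: -0.1
Index 1: -2.6
Index 2: 1.5
Maximum logit = 1.5 at index 2

2


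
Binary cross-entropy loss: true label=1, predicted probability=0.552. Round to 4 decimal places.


For y=1: Loss = -log(p)
= -log(0.552)
= -(-0.5942)
= 0.5942

0.5942


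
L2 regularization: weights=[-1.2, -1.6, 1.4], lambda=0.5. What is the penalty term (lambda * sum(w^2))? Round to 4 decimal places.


Squaring each weight:
(-1.2)^2 = 1.44
(-1.6)^2 = 2.56
1.4^2 = 1.96
Sum of squares = 5.96
Penalty = 0.5 * 5.96 = 2.9800

2.9800


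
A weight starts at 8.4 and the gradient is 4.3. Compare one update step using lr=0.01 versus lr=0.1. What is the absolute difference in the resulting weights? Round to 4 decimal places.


With lr=0.01: w_new = 8.4 - 0.01 * 4.3 = 8.357
With lr=0.1: w_new = 8.4 - 0.1 * 4.3 = 7.97
Absolute difference = |8.357 - 7.97|
= 0.3870

0.3870


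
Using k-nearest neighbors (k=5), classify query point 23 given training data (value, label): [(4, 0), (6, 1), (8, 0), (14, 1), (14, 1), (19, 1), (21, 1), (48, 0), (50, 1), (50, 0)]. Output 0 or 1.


Distances from query 23:
Point 21 (class 1): distance = 2
Point 19 (class 1): distance = 4
Point 14 (class 1): distance = 9
Point 14 (class 1): distance = 9
Point 8 (class 0): distance = 15
K=5 nearest neighbors: classes = [1, 1, 1, 1, 0]
Votes for class 1: 4 / 5
Majority vote => class 1

1


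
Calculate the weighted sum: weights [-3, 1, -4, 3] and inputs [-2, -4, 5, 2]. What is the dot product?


Element-wise products:
-3 * -2 = 6
1 * -4 = -4
-4 * 5 = -20
3 * 2 = 6
Sum = 6 + -4 + -20 + 6
= -12

-12


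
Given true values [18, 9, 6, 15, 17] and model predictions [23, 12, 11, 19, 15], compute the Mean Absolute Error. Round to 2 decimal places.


Absolute errors: [5, 3, 5, 4, 2]
Sum of absolute errors = 19
MAE = 19 / 5 = 3.80

3.80


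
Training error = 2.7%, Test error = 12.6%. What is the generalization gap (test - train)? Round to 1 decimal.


Generalization gap = test_error - train_error
= 12.6 - 2.7
= 9.9%
A moderate gap.

9.9


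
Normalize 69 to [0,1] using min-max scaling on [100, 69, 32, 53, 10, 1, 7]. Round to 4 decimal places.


Min = 1, Max = 100
Range = 100 - 1 = 99
Scaled = (x - min) / (max - min)
= (69 - 1) / 99
= 68 / 99
= 0.6869

0.6869


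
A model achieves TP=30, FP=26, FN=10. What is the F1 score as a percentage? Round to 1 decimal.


Precision = TP / (TP + FP) = 30 / 56 = 0.5357
Recall = TP / (TP + FN) = 30 / 40 = 0.75
F1 = 2 * P * R / (P + R)
= 2 * 0.5357 * 0.75 / (0.5357 + 0.75)
= 0.8036 / 1.2857
= 0.625
As percentage: 62.5%

62.5


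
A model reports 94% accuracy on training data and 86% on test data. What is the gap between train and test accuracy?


Gap = train_accuracy - test_accuracy
= 94 - 86
= 8%
This moderate gap may indicate mild overfitting.

8


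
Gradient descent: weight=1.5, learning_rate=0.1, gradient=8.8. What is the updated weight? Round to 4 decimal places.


w_new = w_old - lr * gradient
= 1.5 - 0.1 * 8.8
= 1.5 - (0.88)
= 0.6200

0.6200


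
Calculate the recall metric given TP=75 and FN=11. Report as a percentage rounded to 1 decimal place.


Recall = TP / (TP + FN) * 100
= 75 / (75 + 11)
= 75 / 86
= 0.8721
= 87.2%

87.2


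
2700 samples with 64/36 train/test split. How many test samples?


Train samples = 2700 * 64% = 1728
Test samples = 2700 - 1728
= 972

972


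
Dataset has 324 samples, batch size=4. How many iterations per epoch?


Iterations per epoch = dataset_size / batch_size
= 324 / 4
= 81

81


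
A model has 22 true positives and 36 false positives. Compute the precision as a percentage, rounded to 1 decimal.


Precision = TP / (TP + FP) * 100
= 22 / (22 + 36)
= 22 / 58
= 0.3793
= 37.9%

37.9


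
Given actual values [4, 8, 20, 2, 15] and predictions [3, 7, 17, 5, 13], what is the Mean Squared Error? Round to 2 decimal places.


Differences: [1, 1, 3, -3, 2]
Squared errors: [1, 1, 9, 9, 4]
Sum of squared errors = 24
MSE = 24 / 5 = 4.80

4.80


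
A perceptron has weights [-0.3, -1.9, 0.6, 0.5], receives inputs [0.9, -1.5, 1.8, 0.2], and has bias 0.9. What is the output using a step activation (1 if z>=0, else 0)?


z = w . x + b
= -0.3*0.9 + -1.9*-1.5 + 0.6*1.8 + 0.5*0.2 + 0.9
= -0.27 + 2.85 + 1.08 + 0.1 + 0.9
= 3.76 + 0.9
= 4.66
Since z = 4.66 >= 0, output = 1

1


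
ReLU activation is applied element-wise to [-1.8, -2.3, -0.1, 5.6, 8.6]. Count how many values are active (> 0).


ReLU(x) = max(0, x) for each element:
ReLU(-1.8) = 0
ReLU(-2.3) = 0
ReLU(-0.1) = 0
ReLU(5.6) = 5.6
ReLU(8.6) = 8.6
Active neurons (>0): 2

2


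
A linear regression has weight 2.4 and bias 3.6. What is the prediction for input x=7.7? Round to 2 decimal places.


y = 2.4 * 7.7 + (3.6)
= 18.48 + (3.6)
= 22.08

22.08


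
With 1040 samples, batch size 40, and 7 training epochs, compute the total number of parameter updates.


Iterations per epoch = 1040 / 40 = 26
Total updates = iterations_per_epoch * epochs
= 26 * 7
= 182

182


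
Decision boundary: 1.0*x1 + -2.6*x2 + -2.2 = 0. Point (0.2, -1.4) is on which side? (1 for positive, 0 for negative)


Compute 1.0 * 0.2 + -2.6 * -1.4 + -2.2
= 0.2 + 3.64 + -2.2
= 1.64
Since 1.64 >= 0, the point is on the positive side.

1


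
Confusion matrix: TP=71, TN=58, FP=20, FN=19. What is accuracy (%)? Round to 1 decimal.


Accuracy = (TP + TN) / (TP + TN + FP + FN) * 100
= (71 + 58) / (71 + 58 + 20 + 19)
= 129 / 168
= 0.7679
= 76.8%

76.8


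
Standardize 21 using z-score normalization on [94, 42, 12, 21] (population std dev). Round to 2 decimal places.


Mean = (94 + 42 + 12 + 21) / 4 = 42.25
Variance = sum((x_i - mean)^2) / n = 1011.1875
Std = sqrt(1011.1875) = 31.7992
Z = (x - mean) / std
= (21 - 42.25) / 31.7992
= -21.25 / 31.7992
= -0.67

-0.67


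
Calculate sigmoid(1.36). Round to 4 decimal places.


sigmoid(z) = 1 / (1 + exp(-z))
exp(-(1.36)) = exp(-1.36) = 0.2567
1 + 0.2567 = 1.2567
1 / 1.2567 = 0.7958

0.7958


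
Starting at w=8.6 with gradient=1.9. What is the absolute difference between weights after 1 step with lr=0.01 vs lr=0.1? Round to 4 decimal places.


With lr=0.01: w_new = 8.6 - 0.01 * 1.9 = 8.581
With lr=0.1: w_new = 8.6 - 0.1 * 1.9 = 8.41
Absolute difference = |8.581 - 8.41|
= 0.1710

0.1710


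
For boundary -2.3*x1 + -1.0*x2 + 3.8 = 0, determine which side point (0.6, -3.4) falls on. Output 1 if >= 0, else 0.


Compute -2.3 * 0.6 + -1.0 * -3.4 + 3.8
= -1.38 + 3.4 + 3.8
= 5.82
Since 5.82 >= 0, the point is on the positive side.

1


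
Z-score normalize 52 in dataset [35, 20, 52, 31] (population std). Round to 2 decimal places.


Mean = (35 + 20 + 52 + 31) / 4 = 34.5
Variance = sum((x_i - mean)^2) / n = 132.25
Std = sqrt(132.25) = 11.5
Z = (x - mean) / std
= (52 - 34.5) / 11.5
= 17.5 / 11.5
= 1.52

1.52


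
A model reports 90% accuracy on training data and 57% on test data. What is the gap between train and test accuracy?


Gap = train_accuracy - test_accuracy
= 90 - 57
= 33%
This large gap strongly indicates overfitting.

33


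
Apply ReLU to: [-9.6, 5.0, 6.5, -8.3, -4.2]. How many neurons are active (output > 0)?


ReLU(x) = max(0, x) for each element:
ReLU(-9.6) = 0
ReLU(5.0) = 5.0
ReLU(6.5) = 6.5
ReLU(-8.3) = 0
ReLU(-4.2) = 0
Active neurons (>0): 2

2


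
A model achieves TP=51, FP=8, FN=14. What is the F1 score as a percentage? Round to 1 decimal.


Precision = TP / (TP + FP) = 51 / 59 = 0.8644
Recall = TP / (TP + FN) = 51 / 65 = 0.7846
F1 = 2 * P * R / (P + R)
= 2 * 0.8644 * 0.7846 / (0.8644 + 0.7846)
= 1.3565 / 1.649
= 0.8226
As percentage: 82.3%

82.3


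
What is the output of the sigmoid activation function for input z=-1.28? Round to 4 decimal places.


sigmoid(z) = 1 / (1 + exp(-z))
exp(-(-1.28)) = exp(1.28) = 3.5966
1 + 3.5966 = 4.5966
1 / 4.5966 = 0.2176

0.2176


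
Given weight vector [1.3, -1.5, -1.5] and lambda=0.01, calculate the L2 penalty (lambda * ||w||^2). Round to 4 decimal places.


Squaring each weight:
1.3^2 = 1.69
(-1.5)^2 = 2.25
(-1.5)^2 = 2.25
Sum of squares = 6.19
Penalty = 0.01 * 6.19 = 0.0619

0.0619


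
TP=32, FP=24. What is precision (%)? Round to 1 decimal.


Precision = TP / (TP + FP) * 100
= 32 / (32 + 24)
= 32 / 56
= 0.5714
= 57.1%

57.1


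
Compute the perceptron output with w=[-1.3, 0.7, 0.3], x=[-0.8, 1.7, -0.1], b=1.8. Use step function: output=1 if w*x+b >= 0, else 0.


z = w . x + b
= -1.3*-0.8 + 0.7*1.7 + 0.3*-0.1 + 1.8
= 1.04 + 1.19 + -0.03 + 1.8
= 2.2 + 1.8
= 4.0
Since z = 4.0 >= 0, output = 1

1


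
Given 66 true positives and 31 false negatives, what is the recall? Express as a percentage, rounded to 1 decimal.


Recall = TP / (TP + FN) * 100
= 66 / (66 + 31)
= 66 / 97
= 0.6804
= 68.0%

68.0


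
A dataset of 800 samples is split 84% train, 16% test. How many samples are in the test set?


Train samples = 800 * 84% = 672
Test samples = 800 - 672
= 128

128


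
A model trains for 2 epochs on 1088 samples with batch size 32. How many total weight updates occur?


Iterations per epoch = 1088 / 32 = 34
Total updates = iterations_per_epoch * epochs
= 34 * 2
= 68

68


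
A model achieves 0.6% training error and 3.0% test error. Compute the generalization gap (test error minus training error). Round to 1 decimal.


Generalization gap = test_error - train_error
= 3.0 - 0.6
= 2.4%
A moderate gap.

2.4


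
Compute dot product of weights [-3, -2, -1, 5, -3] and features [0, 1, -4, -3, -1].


Element-wise products:
-3 * 0 = 0
-2 * 1 = -2
-1 * -4 = 4
5 * -3 = -15
-3 * -1 = 3
Sum = 0 + -2 + 4 + -15 + 3
= -10

-10


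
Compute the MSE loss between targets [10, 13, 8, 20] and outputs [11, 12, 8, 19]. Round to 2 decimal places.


Differences: [-1, 1, 0, 1]
Squared errors: [1, 1, 0, 1]
Sum of squared errors = 3
MSE = 3 / 4 = 0.75

0.75


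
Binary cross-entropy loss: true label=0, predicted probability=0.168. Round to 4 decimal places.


For y=0: Loss = -log(1-p)
= -log(1 - 0.168)
= -log(0.832)
= -(-0.1839)
= 0.1839

0.1839


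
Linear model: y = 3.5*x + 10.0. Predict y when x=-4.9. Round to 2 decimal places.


y = 3.5 * -4.9 + (10.0)
= -17.15 + (10.0)
= -7.15

-7.15


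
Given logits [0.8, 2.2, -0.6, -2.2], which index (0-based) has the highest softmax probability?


Softmax is a monotonic transformation, so it preserves the argmax.
We need to find the index of the maximum logit.
Index 0: 0.8
Index 1: 2.2
Index 2: -0.6
Index 3: -2.2
Maximum logit = 2.2 at index 1

1


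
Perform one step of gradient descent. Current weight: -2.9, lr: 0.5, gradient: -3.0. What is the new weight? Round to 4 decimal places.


w_new = w_old - lr * gradient
= -2.9 - 0.5 * -3.0
= -2.9 - (-1.5)
= -1.4000

-1.4000


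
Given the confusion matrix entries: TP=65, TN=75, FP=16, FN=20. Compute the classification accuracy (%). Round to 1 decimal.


Accuracy = (TP + TN) / (TP + TN + FP + FN) * 100
= (65 + 75) / (65 + 75 + 16 + 20)
= 140 / 176
= 0.7955
= 79.5%

79.5


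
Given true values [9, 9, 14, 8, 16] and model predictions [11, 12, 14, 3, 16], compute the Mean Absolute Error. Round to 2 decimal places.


Absolute errors: [2, 3, 0, 5, 0]
Sum of absolute errors = 10
MAE = 10 / 5 = 2.00

2.00


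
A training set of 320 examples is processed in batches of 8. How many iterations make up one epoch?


Iterations per epoch = dataset_size / batch_size
= 320 / 8
= 40

40


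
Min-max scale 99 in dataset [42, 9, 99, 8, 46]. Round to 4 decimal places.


Min = 8, Max = 99
Range = 99 - 8 = 91
Scaled = (x - min) / (max - min)
= (99 - 8) / 91
= 91 / 91
= 1.0000

1.0000


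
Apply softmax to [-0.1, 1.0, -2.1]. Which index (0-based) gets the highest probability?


Softmax is a monotonic transformation, so it preserves the argmax.
We need to find the index of the maximum logit.
Index 0: -0.1
Index 1: 1.0
Index 2: -2.1
Maximum logit = 1.0 at index 1

1


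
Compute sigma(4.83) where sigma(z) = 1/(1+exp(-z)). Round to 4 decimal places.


sigmoid(z) = 1 / (1 + exp(-z))
exp(-(4.83)) = exp(-4.83) = 0.008
1 + 0.008 = 1.008
1 / 1.008 = 0.9921

0.9921


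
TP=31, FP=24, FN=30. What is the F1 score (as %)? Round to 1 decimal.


Precision = TP / (TP + FP) = 31 / 55 = 0.5636
Recall = TP / (TP + FN) = 31 / 61 = 0.5082
F1 = 2 * P * R / (P + R)
= 2 * 0.5636 * 0.5082 / (0.5636 + 0.5082)
= 0.5729 / 1.0718
= 0.5345
As percentage: 53.4%

53.4


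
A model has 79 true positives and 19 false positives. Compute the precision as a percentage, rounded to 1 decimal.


Precision = TP / (TP + FP) * 100
= 79 / (79 + 19)
= 79 / 98
= 0.8061
= 80.6%

80.6


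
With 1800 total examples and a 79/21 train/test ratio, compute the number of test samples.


Train samples = 1800 * 79% = 1422
Test samples = 1800 - 1422
= 378

378


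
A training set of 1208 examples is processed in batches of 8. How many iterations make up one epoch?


Iterations per epoch = dataset_size / batch_size
= 1208 / 8
= 151

151


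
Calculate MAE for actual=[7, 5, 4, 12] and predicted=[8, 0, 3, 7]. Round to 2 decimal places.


Absolute errors: [1, 5, 1, 5]
Sum of absolute errors = 12
MAE = 12 / 4 = 3.00

3.00


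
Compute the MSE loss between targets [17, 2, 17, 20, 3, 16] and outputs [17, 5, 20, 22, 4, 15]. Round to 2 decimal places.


Differences: [0, -3, -3, -2, -1, 1]
Squared errors: [0, 9, 9, 4, 1, 1]
Sum of squared errors = 24
MSE = 24 / 6 = 4.00

4.00


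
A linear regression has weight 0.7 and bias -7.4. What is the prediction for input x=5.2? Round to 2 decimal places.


y = 0.7 * 5.2 + (-7.4)
= 3.64 + (-7.4)
= -3.76

-3.76


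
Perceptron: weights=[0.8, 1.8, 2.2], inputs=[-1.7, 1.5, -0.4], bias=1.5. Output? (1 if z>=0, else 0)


z = w . x + b
= 0.8*-1.7 + 1.8*1.5 + 2.2*-0.4 + 1.5
= -1.36 + 2.7 + -0.88 + 1.5
= 0.46 + 1.5
= 1.96
Since z = 1.96 >= 0, output = 1

1


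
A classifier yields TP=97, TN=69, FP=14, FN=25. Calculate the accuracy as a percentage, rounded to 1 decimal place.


Accuracy = (TP + TN) / (TP + TN + FP + FN) * 100
= (97 + 69) / (97 + 69 + 14 + 25)
= 166 / 205
= 0.8098
= 81.0%

81.0


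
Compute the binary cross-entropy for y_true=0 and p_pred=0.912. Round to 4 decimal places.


For y=0: Loss = -log(1-p)
= -log(1 - 0.912)
= -log(0.088)
= -(-2.4304)
= 2.4304

2.4304


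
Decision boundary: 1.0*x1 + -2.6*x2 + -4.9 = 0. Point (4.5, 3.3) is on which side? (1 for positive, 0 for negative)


Compute 1.0 * 4.5 + -2.6 * 3.3 + -4.9
= 4.5 + -8.58 + -4.9
= -8.98
Since -8.98 < 0, the point is on the negative side.

0


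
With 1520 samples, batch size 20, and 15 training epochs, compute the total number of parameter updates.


Iterations per epoch = 1520 / 20 = 76
Total updates = iterations_per_epoch * epochs
= 76 * 15
= 1140

1140


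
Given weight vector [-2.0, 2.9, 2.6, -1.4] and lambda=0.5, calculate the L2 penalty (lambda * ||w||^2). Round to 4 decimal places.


Squaring each weight:
(-2.0)^2 = 4.0
2.9^2 = 8.41
2.6^2 = 6.76
(-1.4)^2 = 1.96
Sum of squares = 21.13
Penalty = 0.5 * 21.13 = 10.5650

10.5650


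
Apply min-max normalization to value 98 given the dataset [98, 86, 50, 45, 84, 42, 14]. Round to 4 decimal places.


Min = 14, Max = 98
Range = 98 - 14 = 84
Scaled = (x - min) / (max - min)
= (98 - 14) / 84
= 84 / 84
= 1.0000

1.0000


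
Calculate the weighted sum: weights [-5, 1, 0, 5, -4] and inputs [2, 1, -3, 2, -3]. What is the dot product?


Element-wise products:
-5 * 2 = -10
1 * 1 = 1
0 * -3 = 0
5 * 2 = 10
-4 * -3 = 12
Sum = -10 + 1 + 0 + 10 + 12
= 13

13


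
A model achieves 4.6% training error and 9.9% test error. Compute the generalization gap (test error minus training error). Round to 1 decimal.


Generalization gap = test_error - train_error
= 9.9 - 4.6
= 5.3%
A moderate gap.

5.3


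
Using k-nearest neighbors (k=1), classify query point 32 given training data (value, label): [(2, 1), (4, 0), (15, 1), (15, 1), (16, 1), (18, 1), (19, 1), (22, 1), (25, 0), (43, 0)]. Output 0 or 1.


Distances from query 32:
Point 25 (class 0): distance = 7
K=1 nearest neighbors: classes = [0]
Votes for class 1: 0 / 1
Majority vote => class 0

0


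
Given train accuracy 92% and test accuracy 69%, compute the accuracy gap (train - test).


Gap = train_accuracy - test_accuracy
= 92 - 69
= 23%
This large gap strongly indicates overfitting.

23


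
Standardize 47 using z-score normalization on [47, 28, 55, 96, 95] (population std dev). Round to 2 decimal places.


Mean = (47 + 28 + 55 + 96 + 95) / 5 = 64.2
Variance = sum((x_i - mean)^2) / n = 730.16
Std = sqrt(730.16) = 27.0215
Z = (x - mean) / std
= (47 - 64.2) / 27.0215
= -17.2 / 27.0215
= -0.64

-0.64


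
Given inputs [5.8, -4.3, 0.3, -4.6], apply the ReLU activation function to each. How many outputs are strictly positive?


ReLU(x) = max(0, x) for each element:
ReLU(5.8) = 5.8
ReLU(-4.3) = 0
ReLU(0.3) = 0.3
ReLU(-4.6) = 0
Active neurons (>0): 2

2


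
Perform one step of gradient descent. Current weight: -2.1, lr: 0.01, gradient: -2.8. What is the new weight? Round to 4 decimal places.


w_new = w_old - lr * gradient
= -2.1 - 0.01 * -2.8
= -2.1 - (-0.028)
= -2.0720

-2.0720


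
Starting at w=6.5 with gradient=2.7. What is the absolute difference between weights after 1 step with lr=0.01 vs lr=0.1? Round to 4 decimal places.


With lr=0.01: w_new = 6.5 - 0.01 * 2.7 = 6.473
With lr=0.1: w_new = 6.5 - 0.1 * 2.7 = 6.23
Absolute difference = |6.473 - 6.23|
= 0.2430

0.2430


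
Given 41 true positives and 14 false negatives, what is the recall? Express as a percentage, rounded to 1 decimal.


Recall = TP / (TP + FN) * 100
= 41 / (41 + 14)
= 41 / 55
= 0.7455
= 74.5%

74.5


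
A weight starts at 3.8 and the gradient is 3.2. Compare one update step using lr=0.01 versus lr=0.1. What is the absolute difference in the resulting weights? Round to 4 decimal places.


With lr=0.01: w_new = 3.8 - 0.01 * 3.2 = 3.768
With lr=0.1: w_new = 3.8 - 0.1 * 3.2 = 3.48
Absolute difference = |3.768 - 3.48|
= 0.2880

0.2880


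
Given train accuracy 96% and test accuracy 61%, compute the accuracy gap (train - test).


Gap = train_accuracy - test_accuracy
= 96 - 61
= 35%
This large gap strongly indicates overfitting.

35


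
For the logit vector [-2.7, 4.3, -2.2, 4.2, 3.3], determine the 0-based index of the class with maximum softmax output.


Softmax is a monotonic transformation, so it preserves the argmax.
We need to find the index of the maximum logit.
Index 0: -2.7
Index 1: 4.3
Index 2: -2.2
Index 3: 4.2
Index 4: 3.3
Maximum logit = 4.3 at index 1

1


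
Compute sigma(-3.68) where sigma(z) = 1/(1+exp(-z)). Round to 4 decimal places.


sigmoid(z) = 1 / (1 + exp(-z))
exp(-(-3.68)) = exp(3.68) = 39.6464
1 + 39.6464 = 40.6464
1 / 40.6464 = 0.0246

0.0246


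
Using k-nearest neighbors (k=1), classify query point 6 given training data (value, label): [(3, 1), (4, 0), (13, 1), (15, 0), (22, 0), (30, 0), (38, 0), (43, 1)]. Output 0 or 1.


Distances from query 6:
Point 4 (class 0): distance = 2
K=1 nearest neighbors: classes = [0]
Votes for class 1: 0 / 1
Majority vote => class 0

0


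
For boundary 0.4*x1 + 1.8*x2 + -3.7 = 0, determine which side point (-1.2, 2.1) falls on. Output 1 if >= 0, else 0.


Compute 0.4 * -1.2 + 1.8 * 2.1 + -3.7
= -0.48 + 3.78 + -3.7
= -0.4
Since -0.4 < 0, the point is on the negative side.

0


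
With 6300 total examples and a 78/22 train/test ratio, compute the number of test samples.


Train samples = 6300 * 78% = 4914
Test samples = 6300 - 4914
= 1386

1386


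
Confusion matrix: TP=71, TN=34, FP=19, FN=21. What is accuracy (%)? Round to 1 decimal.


Accuracy = (TP + TN) / (TP + TN + FP + FN) * 100
= (71 + 34) / (71 + 34 + 19 + 21)
= 105 / 145
= 0.7241
= 72.4%

72.4


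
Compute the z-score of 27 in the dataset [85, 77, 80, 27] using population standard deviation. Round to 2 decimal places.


Mean = (85 + 77 + 80 + 27) / 4 = 67.25
Variance = sum((x_i - mean)^2) / n = 548.1875
Std = sqrt(548.1875) = 23.4134
Z = (x - mean) / std
= (27 - 67.25) / 23.4134
= -40.25 / 23.4134
= -1.72

-1.72


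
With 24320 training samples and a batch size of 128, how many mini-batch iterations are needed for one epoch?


Iterations per epoch = dataset_size / batch_size
= 24320 / 128
= 190

190


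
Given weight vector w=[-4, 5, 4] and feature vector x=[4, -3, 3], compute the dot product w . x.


Element-wise products:
-4 * 4 = -16
5 * -3 = -15
4 * 3 = 12
Sum = -16 + -15 + 12
= -19

-19


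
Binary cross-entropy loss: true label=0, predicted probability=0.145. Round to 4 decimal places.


For y=0: Loss = -log(1-p)
= -log(1 - 0.145)
= -log(0.855)
= -(-0.1567)
= 0.1567

0.1567


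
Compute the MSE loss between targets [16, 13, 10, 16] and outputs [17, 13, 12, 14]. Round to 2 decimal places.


Differences: [-1, 0, -2, 2]
Squared errors: [1, 0, 4, 4]
Sum of squared errors = 9
MSE = 9 / 4 = 2.25

2.25


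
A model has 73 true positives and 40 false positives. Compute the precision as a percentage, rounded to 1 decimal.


Precision = TP / (TP + FP) * 100
= 73 / (73 + 40)
= 73 / 113
= 0.646
= 64.6%

64.6


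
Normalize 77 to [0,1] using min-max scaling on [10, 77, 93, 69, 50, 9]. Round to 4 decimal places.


Min = 9, Max = 93
Range = 93 - 9 = 84
Scaled = (x - min) / (max - min)
= (77 - 9) / 84
= 68 / 84
= 0.8095

0.8095


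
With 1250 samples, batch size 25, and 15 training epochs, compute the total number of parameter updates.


Iterations per epoch = 1250 / 25 = 50
Total updates = iterations_per_epoch * epochs
= 50 * 15
= 750

750


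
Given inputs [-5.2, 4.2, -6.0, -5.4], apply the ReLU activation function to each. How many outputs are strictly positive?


ReLU(x) = max(0, x) for each element:
ReLU(-5.2) = 0
ReLU(4.2) = 4.2
ReLU(-6.0) = 0
ReLU(-5.4) = 0
Active neurons (>0): 1

1


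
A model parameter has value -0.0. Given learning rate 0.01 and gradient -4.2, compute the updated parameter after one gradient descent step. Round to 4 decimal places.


w_new = w_old - lr * gradient
= -0.0 - 0.01 * -4.2
= -0.0 - (-0.042)
= 0.0420

0.0420


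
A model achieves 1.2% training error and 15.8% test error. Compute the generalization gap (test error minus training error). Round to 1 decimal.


Generalization gap = test_error - train_error
= 15.8 - 1.2
= 14.6%
A large gap suggests overfitting.

14.6


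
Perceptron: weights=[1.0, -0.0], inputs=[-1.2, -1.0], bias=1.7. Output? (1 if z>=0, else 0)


z = w . x + b
= 1.0*-1.2 + -0.0*-1.0 + 1.7
= -1.2 + 0.0 + 1.7
= -1.2 + 1.7
= 0.5
Since z = 0.5 >= 0, output = 1

1


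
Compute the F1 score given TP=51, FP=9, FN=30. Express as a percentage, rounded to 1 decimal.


Precision = TP / (TP + FP) = 51 / 60 = 0.85
Recall = TP / (TP + FN) = 51 / 81 = 0.6296
F1 = 2 * P * R / (P + R)
= 2 * 0.85 * 0.6296 / (0.85 + 0.6296)
= 1.0704 / 1.4796
= 0.7234
As percentage: 72.3%

72.3


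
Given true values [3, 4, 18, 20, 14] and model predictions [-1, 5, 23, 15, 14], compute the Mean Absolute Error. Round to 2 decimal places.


Absolute errors: [4, 1, 5, 5, 0]
Sum of absolute errors = 15
MAE = 15 / 5 = 3.00

3.00


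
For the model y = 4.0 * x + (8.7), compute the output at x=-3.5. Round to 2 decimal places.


y = 4.0 * -3.5 + (8.7)
= -14.0 + (8.7)
= -5.30

-5.30


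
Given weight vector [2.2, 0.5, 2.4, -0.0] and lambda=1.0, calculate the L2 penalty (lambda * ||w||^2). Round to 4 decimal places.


Squaring each weight:
2.2^2 = 4.84
0.5^2 = 0.25
2.4^2 = 5.76
(-0.0)^2 = 0.0
Sum of squares = 10.85
Penalty = 1.0 * 10.85 = 10.8500

10.8500


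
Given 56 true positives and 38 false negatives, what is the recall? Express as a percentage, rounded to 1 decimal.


Recall = TP / (TP + FN) * 100
= 56 / (56 + 38)
= 56 / 94
= 0.5957
= 59.6%

59.6


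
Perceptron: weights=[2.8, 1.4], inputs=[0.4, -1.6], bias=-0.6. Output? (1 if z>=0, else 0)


z = w . x + b
= 2.8*0.4 + 1.4*-1.6 + -0.6
= 1.12 + -2.24 + -0.6
= -1.12 + -0.6
= -1.72
Since z = -1.72 < 0, output = 0

0


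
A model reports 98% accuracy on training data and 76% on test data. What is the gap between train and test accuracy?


Gap = train_accuracy - test_accuracy
= 98 - 76
= 22%
This large gap strongly indicates overfitting.

22


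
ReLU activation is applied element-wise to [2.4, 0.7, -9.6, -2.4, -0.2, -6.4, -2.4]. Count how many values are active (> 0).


ReLU(x) = max(0, x) for each element:
ReLU(2.4) = 2.4
ReLU(0.7) = 0.7
ReLU(-9.6) = 0
ReLU(-2.4) = 0
ReLU(-0.2) = 0
ReLU(-6.4) = 0
ReLU(-2.4) = 0
Active neurons (>0): 2

2


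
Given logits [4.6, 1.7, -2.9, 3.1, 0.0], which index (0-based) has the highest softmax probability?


Softmax is a monotonic transformation, so it preserves the argmax.
We need to find the index of the maximum logit.
Index 0: 4.6
Index 1: 1.7
Index 2: -2.9
Index 3: 3.1
Index 4: 0.0
Maximum logit = 4.6 at index 0

0


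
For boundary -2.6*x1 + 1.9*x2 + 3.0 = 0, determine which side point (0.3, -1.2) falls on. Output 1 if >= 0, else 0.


Compute -2.6 * 0.3 + 1.9 * -1.2 + 3.0
= -0.78 + -2.28 + 3.0
= -0.06
Since -0.06 < 0, the point is on the negative side.

0


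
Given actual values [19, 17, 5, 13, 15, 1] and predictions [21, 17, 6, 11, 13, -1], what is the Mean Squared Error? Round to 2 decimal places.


Differences: [-2, 0, -1, 2, 2, 2]
Squared errors: [4, 0, 1, 4, 4, 4]
Sum of squared errors = 17
MSE = 17 / 6 = 2.83

2.83


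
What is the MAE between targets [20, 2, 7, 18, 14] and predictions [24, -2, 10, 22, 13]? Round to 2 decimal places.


Absolute errors: [4, 4, 3, 4, 1]
Sum of absolute errors = 16
MAE = 16 / 5 = 3.20

3.20


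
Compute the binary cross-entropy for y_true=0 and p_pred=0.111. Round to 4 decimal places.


For y=0: Loss = -log(1-p)
= -log(1 - 0.111)
= -log(0.889)
= -(-0.1177)
= 0.1177

0.1177


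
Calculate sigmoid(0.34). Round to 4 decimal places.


sigmoid(z) = 1 / (1 + exp(-z))
exp(-(0.34)) = exp(-0.34) = 0.7118
1 + 0.7118 = 1.7118
1 / 1.7118 = 0.5842

0.5842


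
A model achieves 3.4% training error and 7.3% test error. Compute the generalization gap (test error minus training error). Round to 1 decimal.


Generalization gap = test_error - train_error
= 7.3 - 3.4
= 3.9%
A moderate gap.

3.9


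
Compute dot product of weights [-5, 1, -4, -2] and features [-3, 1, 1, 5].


Element-wise products:
-5 * -3 = 15
1 * 1 = 1
-4 * 1 = -4
-2 * 5 = -10
Sum = 15 + 1 + -4 + -10
= 2

2


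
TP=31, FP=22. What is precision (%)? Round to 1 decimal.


Precision = TP / (TP + FP) * 100
= 31 / (31 + 22)
= 31 / 53
= 0.5849
= 58.5%

58.5


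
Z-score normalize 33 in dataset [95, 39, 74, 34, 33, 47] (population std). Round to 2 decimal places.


Mean = (95 + 39 + 74 + 34 + 33 + 47) / 6 = 53.6667
Variance = sum((x_i - mean)^2) / n = 532.5556
Std = sqrt(532.5556) = 23.0772
Z = (x - mean) / std
= (33 - 53.6667) / 23.0772
= -20.6667 / 23.0772
= -0.90

-0.90


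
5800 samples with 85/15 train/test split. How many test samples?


Train samples = 5800 * 85% = 4930
Test samples = 5800 - 4930
= 870

870


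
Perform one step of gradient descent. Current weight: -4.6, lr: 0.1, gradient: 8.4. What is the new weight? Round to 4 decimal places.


w_new = w_old - lr * gradient
= -4.6 - 0.1 * 8.4
= -4.6 - (0.84)
= -5.4400

-5.4400


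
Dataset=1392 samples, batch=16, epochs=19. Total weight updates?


Iterations per epoch = 1392 / 16 = 87
Total updates = iterations_per_epoch * epochs
= 87 * 19
= 1653

1653


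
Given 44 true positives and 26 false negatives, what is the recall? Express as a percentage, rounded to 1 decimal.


Recall = TP / (TP + FN) * 100
= 44 / (44 + 26)
= 44 / 70
= 0.6286
= 62.9%

62.9


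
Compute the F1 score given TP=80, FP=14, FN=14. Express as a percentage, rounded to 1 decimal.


Precision = TP / (TP + FP) = 80 / 94 = 0.8511
Recall = TP / (TP + FN) = 80 / 94 = 0.8511
F1 = 2 * P * R / (P + R)
= 2 * 0.8511 * 0.8511 / (0.8511 + 0.8511)
= 1.4486 / 1.7021
= 0.8511
As percentage: 85.1%

85.1


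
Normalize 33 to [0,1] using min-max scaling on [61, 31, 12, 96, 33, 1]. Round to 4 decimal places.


Min = 1, Max = 96
Range = 96 - 1 = 95
Scaled = (x - min) / (max - min)
= (33 - 1) / 95
= 32 / 95
= 0.3368

0.3368


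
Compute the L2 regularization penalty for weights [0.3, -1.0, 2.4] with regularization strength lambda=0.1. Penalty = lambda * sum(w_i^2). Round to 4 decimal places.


Squaring each weight:
0.3^2 = 0.09
(-1.0)^2 = 1.0
2.4^2 = 5.76
Sum of squares = 6.85
Penalty = 0.1 * 6.85 = 0.6850

0.6850


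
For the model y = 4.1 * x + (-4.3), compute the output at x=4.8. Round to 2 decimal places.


y = 4.1 * 4.8 + (-4.3)
= 19.68 + (-4.3)
= 15.38

15.38


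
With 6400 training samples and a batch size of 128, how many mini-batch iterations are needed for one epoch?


Iterations per epoch = dataset_size / batch_size
= 6400 / 128
= 50

50


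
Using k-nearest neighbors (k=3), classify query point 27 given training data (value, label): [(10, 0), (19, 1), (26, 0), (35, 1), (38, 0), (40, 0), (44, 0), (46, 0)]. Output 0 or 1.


Distances from query 27:
Point 26 (class 0): distance = 1
Point 19 (class 1): distance = 8
Point 35 (class 1): distance = 8
K=3 nearest neighbors: classes = [0, 1, 1]
Votes for class 1: 2 / 3
Majority vote => class 1

1


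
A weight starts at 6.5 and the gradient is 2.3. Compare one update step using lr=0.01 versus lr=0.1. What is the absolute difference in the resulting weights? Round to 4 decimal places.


With lr=0.01: w_new = 6.5 - 0.01 * 2.3 = 6.477
With lr=0.1: w_new = 6.5 - 0.1 * 2.3 = 6.27
Absolute difference = |6.477 - 6.27|
= 0.2070

0.2070


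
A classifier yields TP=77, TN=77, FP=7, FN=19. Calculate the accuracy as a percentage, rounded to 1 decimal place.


Accuracy = (TP + TN) / (TP + TN + FP + FN) * 100
= (77 + 77) / (77 + 77 + 7 + 19)
= 154 / 180
= 0.8556
= 85.6%

85.6


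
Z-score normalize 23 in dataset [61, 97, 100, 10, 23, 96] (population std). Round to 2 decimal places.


Mean = (61 + 97 + 100 + 10 + 23 + 96) / 6 = 64.5
Variance = sum((x_i - mean)^2) / n = 1335.5833
Std = sqrt(1335.5833) = 36.5456
Z = (x - mean) / std
= (23 - 64.5) / 36.5456
= -41.5 / 36.5456
= -1.14

-1.14


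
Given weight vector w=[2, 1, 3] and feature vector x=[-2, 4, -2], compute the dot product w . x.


Element-wise products:
2 * -2 = -4
1 * 4 = 4
3 * -2 = -6
Sum = -4 + 4 + -6
= -6

-6


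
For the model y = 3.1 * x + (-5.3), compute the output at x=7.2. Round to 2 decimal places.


y = 3.1 * 7.2 + (-5.3)
= 22.32 + (-5.3)
= 17.02

17.02


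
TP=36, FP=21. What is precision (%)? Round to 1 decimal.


Precision = TP / (TP + FP) * 100
= 36 / (36 + 21)
= 36 / 57
= 0.6316
= 63.2%

63.2


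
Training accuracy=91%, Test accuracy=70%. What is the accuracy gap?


Gap = train_accuracy - test_accuracy
= 91 - 70
= 21%
This large gap strongly indicates overfitting.

21


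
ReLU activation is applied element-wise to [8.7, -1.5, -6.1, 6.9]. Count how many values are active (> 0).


ReLU(x) = max(0, x) for each element:
ReLU(8.7) = 8.7
ReLU(-1.5) = 0
ReLU(-6.1) = 0
ReLU(6.9) = 6.9
Active neurons (>0): 2

2


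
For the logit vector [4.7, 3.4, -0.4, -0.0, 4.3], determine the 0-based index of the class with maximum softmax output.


Softmax is a monotonic transformation, so it preserves the argmax.
We need to find the index of the maximum logit.
Index 0: 4.7
Index 1: 3.4
Index 2: -0.4
Index 3: -0.0
Index 4: 4.3
Maximum logit = 4.7 at index 0

0


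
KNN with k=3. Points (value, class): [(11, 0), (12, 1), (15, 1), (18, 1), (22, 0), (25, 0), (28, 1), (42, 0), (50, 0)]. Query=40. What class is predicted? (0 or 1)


Distances from query 40:
Point 42 (class 0): distance = 2
Point 50 (class 0): distance = 10
Point 28 (class 1): distance = 12
K=3 nearest neighbors: classes = [0, 0, 1]
Votes for class 1: 1 / 3
Majority vote => class 0

0


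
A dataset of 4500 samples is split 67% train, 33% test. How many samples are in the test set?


Train samples = 4500 * 67% = 3015
Test samples = 4500 - 3015
= 1485

1485


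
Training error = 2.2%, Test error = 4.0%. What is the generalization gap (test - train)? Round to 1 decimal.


Generalization gap = test_error - train_error
= 4.0 - 2.2
= 1.8%
A small gap suggests good generalization.

1.8


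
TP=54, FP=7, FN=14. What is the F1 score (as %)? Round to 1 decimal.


Precision = TP / (TP + FP) = 54 / 61 = 0.8852
Recall = TP / (TP + FN) = 54 / 68 = 0.7941
F1 = 2 * P * R / (P + R)
= 2 * 0.8852 * 0.7941 / (0.8852 + 0.7941)
= 1.406 / 1.6794
= 0.8372
As percentage: 83.7%

83.7


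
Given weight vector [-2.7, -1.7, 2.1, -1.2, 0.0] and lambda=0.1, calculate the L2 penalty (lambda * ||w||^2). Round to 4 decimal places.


Squaring each weight:
(-2.7)^2 = 7.29
(-1.7)^2 = 2.89
2.1^2 = 4.41
(-1.2)^2 = 1.44
0.0^2 = 0.0
Sum of squares = 16.03
Penalty = 0.1 * 16.03 = 1.6030

1.6030


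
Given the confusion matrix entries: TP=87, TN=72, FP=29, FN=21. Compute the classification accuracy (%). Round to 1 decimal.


Accuracy = (TP + TN) / (TP + TN + FP + FN) * 100
= (87 + 72) / (87 + 72 + 29 + 21)
= 159 / 209
= 0.7608
= 76.1%

76.1


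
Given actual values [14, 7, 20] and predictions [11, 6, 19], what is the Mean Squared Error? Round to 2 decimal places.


Differences: [3, 1, 1]
Squared errors: [9, 1, 1]
Sum of squared errors = 11
MSE = 11 / 3 = 3.67

3.67


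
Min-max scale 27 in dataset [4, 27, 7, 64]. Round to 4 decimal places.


Min = 4, Max = 64
Range = 64 - 4 = 60
Scaled = (x - min) / (max - min)
= (27 - 4) / 60
= 23 / 60
= 0.3833

0.3833


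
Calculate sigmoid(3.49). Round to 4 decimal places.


sigmoid(z) = 1 / (1 + exp(-z))
exp(-(3.49)) = exp(-3.49) = 0.0305
1 + 0.0305 = 1.0305
1 / 1.0305 = 0.9704

0.9704


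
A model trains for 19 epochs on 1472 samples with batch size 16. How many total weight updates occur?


Iterations per epoch = 1472 / 16 = 92
Total updates = iterations_per_epoch * epochs
= 92 * 19
= 1748

1748


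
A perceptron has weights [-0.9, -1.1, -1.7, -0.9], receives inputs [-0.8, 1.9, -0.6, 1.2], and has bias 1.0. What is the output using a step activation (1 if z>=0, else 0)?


z = w . x + b
= -0.9*-0.8 + -1.1*1.9 + -1.7*-0.6 + -0.9*1.2 + 1.0
= 0.72 + -2.09 + 1.02 + -1.08 + 1.0
= -1.43 + 1.0
= -0.43
Since z = -0.43 < 0, output = 0

0


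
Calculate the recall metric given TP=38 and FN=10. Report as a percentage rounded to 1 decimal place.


Recall = TP / (TP + FN) * 100
= 38 / (38 + 10)
= 38 / 48
= 0.7917
= 79.2%

79.2


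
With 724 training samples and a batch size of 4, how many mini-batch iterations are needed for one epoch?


Iterations per epoch = dataset_size / batch_size
= 724 / 4
= 181

181


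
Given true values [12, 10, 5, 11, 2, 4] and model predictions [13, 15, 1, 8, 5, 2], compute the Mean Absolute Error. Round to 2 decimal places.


Absolute errors: [1, 5, 4, 3, 3, 2]
Sum of absolute errors = 18
MAE = 18 / 6 = 3.00

3.00


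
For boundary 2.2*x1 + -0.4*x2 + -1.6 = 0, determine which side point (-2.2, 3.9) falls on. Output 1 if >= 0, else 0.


Compute 2.2 * -2.2 + -0.4 * 3.9 + -1.6
= -4.84 + -1.56 + -1.6
= -8.0
Since -8.0 < 0, the point is on the negative side.

0


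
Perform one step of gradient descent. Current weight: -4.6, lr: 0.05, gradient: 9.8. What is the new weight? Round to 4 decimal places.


w_new = w_old - lr * gradient
= -4.6 - 0.05 * 9.8
= -4.6 - (0.49)
= -5.0900

-5.0900


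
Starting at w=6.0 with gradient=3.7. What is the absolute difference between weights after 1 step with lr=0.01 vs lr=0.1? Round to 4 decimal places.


With lr=0.01: w_new = 6.0 - 0.01 * 3.7 = 5.963
With lr=0.1: w_new = 6.0 - 0.1 * 3.7 = 5.63
Absolute difference = |5.963 - 5.63|
= 0.3330

0.3330


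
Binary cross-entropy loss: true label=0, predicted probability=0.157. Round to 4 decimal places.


For y=0: Loss = -log(1-p)
= -log(1 - 0.157)
= -log(0.843)
= -(-0.1708)
= 0.1708

0.1708


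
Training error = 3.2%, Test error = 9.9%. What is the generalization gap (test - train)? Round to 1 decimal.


Generalization gap = test_error - train_error
= 9.9 - 3.2
= 6.7%
A moderate gap.

6.7


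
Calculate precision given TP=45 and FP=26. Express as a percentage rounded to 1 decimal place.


Precision = TP / (TP + FP) * 100
= 45 / (45 + 26)
= 45 / 71
= 0.6338
= 63.4%

63.4


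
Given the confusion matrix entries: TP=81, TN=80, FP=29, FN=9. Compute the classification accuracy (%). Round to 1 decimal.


Accuracy = (TP + TN) / (TP + TN + FP + FN) * 100
= (81 + 80) / (81 + 80 + 29 + 9)
= 161 / 199
= 0.809
= 80.9%

80.9


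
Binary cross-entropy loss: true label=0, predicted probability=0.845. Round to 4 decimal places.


For y=0: Loss = -log(1-p)
= -log(1 - 0.845)
= -log(0.155)
= -(-1.8643)
= 1.8643

1.8643


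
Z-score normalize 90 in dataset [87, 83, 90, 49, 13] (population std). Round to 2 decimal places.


Mean = (87 + 83 + 90 + 49 + 13) / 5 = 64.4
Variance = sum((x_i - mean)^2) / n = 878.24
Std = sqrt(878.24) = 29.6351
Z = (x - mean) / std
= (90 - 64.4) / 29.6351
= 25.6 / 29.6351
= 0.86

0.86
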